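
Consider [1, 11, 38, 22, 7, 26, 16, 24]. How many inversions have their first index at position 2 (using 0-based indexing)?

5

The element at index 2 is 38.
Elements after it: 22, 7, 26, 16, 24
Those smaller than 38: 22, 7, 26, 16, 24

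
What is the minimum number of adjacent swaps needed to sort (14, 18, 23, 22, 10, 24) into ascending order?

Each adjacent swap fixes exactly one inversion, so the minimum swap count equals the number of inversions.
Count inversions — for each element, later elements that are smaller:
14: 10 → 1
18: 10 → 1
23: 22, 10 → 2
22: 10 → 1
10: none → 0
24: none → 0
Total inversions: 1 + 1 + 2 + 1 + 0 + 0 = 5

5 swaps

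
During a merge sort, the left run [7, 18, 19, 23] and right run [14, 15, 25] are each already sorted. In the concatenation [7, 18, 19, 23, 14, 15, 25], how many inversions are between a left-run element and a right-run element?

There are 6 split inversions.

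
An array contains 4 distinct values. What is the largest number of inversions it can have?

6

A reversed (strictly descending) arrangement makes every pair an inversion, giving C(4, 2) inversions.
C(4, 2) = 4·3/2 = 6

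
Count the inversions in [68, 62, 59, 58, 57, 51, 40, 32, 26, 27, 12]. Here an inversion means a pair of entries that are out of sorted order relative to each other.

Element-by-element contributions:
68: 10
62: 9
59: 8
58: 7
57: 6
51: 5
40: 4
32: 3
26: 1
27: 1
12: 0
Sum: 10 + 9 + 8 + 7 + 6 + 5 + 4 + 3 + 1 + 1 + 0 = 54

Out-of-order pairs: 54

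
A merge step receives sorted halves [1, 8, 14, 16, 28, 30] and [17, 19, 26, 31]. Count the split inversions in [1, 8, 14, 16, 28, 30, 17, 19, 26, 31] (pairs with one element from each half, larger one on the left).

For each element r of the right run, count left-run elements greater than r:
r = 17: 28, 30 → 2
r = 19: 28, 30 → 2
r = 26: 28, 30 → 2
r = 31: none → 0
Cross-inversions: 2 + 2 + 2 + 0 = 6

6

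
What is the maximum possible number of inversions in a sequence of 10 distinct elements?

A reversed (strictly descending) arrangement makes every pair an inversion, giving C(10, 2) inversions.
C(10, 2) = 10·9/2 = 45

45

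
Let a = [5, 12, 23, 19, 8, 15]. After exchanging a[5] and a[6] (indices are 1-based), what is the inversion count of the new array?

Positions 5 and 6 hold 8 and 15; after swapping, the array is [5, 12, 23, 19, 15, 8].
For each element, count later entries that are smaller:
5 → none → 0
12 → 8 → 1
23 → 19, 15, 8 → 3
19 → 15, 8 → 2
15 → 8 → 1
8 → none → 0
Sum: 0 + 1 + 3 + 2 + 1 + 0 = 7

Inversions: 7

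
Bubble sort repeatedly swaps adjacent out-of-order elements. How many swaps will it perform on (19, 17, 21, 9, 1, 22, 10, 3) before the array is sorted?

18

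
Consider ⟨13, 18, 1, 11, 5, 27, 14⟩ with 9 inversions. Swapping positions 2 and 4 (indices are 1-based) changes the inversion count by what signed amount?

Positions 2 and 4 hold 18 and 11; after swapping, the array is [13, 11, 1, 18, 5, 27, 14].
Element-by-element contributions:
13 → 11, 1, 5 → 3
11 → 1, 5 → 2
1 → none → 0
18 → 5, 14 → 2
5 → none → 0
27 → 14 → 1
14 → none → 0
Sum: 3 + 2 + 0 + 2 + 0 + 1 + 0 = 8
Change: 8 − 9 = -1

-1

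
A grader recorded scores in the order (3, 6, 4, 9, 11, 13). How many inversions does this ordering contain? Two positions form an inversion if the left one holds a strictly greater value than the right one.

Listing every pair i<j with a[i]>a[j] (using 1-based positions):
(2,3): 6 > 4
That's 1 pair.

1 out-of-order pair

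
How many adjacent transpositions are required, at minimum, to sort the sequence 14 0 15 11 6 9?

9

Minimum adjacent swaps = number of inversions (each swap of adjacent out-of-order elements removes one inversion and no swap can remove more).
Count inversions — for each element, later elements that are smaller:
14: 0, 11, 6, 9 → 4
0: none → 0
15: 11, 6, 9 → 3
11: 6, 9 → 2
6: none → 0
9: none → 0
Total inversions: 4 + 0 + 3 + 2 + 0 + 0 = 9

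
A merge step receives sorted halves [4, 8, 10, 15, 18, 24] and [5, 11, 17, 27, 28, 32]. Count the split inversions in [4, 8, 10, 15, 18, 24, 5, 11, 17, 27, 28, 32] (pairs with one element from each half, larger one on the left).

Count, for every r in R, how many entries of L exceed r:
r = 5: 8, 10, 15, 18, 24 → 5
r = 11: 15, 18, 24 → 3
r = 17: 18, 24 → 2
r = 27: none → 0
r = 28: none → 0
r = 32: none → 0
Cross-inversions: 5 + 3 + 2 + 0 + 0 + 0 = 10

There are 10 cross-inversions.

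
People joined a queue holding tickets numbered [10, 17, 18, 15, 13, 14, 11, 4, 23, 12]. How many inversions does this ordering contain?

There are 26 inversions.

Element-by-element contributions:
10: 1
17: 6
18: 6
15: 5
13: 3
14: 3
11: 1
4: 0
23: 1
12: 0
Sum: 1 + 6 + 6 + 5 + 3 + 3 + 1 + 0 + 1 + 0 = 26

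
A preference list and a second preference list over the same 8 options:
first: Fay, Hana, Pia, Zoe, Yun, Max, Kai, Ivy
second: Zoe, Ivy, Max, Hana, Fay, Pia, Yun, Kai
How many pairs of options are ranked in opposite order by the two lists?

Assign each item its position (1..8) in the first ordering, then rewrite the second ordering as that position sequence:
positions: Fay→1, Hana→2, Pia→3, Zoe→4, Yun→5, Max→6, Kai→7, Ivy→8
second ordering as positions: [4, 8, 6, 2, 1, 3, 5, 7]
Discordant pairs = inversions in this position sequence.
4: 2, 1, 3 → 3
8: 6, 2, 1, 3, 5, 7 → 6
6: 2, 1, 3, 5 → 4
2: 1 → 1
1: 0
3: 0
5: 0
7: 0
Total: 3 + 6 + 4 + 1 + 0 + 0 + 0 + 0 = 14

14 pairs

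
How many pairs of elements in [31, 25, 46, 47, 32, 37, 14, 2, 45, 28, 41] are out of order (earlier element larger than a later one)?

Sweep left to right; for each value list the smaller values that follow it:
31 → 25, 14, 2, 28 → 4
25 → 14, 2 → 2
46 → 32, 37, 14, 2, 45, 28, 41 → 7
47 → 32, 37, 14, 2, 45, 28, 41 → 7
32 → 14, 2, 28 → 3
37 → 14, 2, 28 → 3
14 → 2 → 1
2 → none → 0
45 → 28, 41 → 2
28 → none → 0
41 → none → 0
Sum: 4 + 2 + 7 + 7 + 3 + 3 + 1 + 0 + 2 + 0 + 0 = 29

29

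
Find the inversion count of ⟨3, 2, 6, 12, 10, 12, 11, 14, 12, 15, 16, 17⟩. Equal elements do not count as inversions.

5 inversions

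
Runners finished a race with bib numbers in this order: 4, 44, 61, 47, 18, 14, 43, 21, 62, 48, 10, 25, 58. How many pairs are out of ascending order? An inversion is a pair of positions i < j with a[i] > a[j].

34 inversions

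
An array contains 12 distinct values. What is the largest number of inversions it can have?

A reversed (strictly descending) arrangement makes every pair an inversion, giving C(12, 2) inversions.
C(12, 2) = 12·11/2 = 66

66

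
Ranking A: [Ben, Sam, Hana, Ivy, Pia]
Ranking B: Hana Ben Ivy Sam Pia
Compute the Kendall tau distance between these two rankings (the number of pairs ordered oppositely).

3 discordant pairs

Assign each item its position (1..5) in the first ordering, then rewrite the second ordering as that position sequence:
positions: Ben→1, Sam→2, Hana→3, Ivy→4, Pia→5
second ordering as positions: [3, 1, 4, 2, 5]
Discordant pairs = inversions in this position sequence.
3: 1, 2 → 2
1: 0
4: 2 → 1
2: 0
5: 0
Total: 2 + 0 + 1 + 0 + 0 = 3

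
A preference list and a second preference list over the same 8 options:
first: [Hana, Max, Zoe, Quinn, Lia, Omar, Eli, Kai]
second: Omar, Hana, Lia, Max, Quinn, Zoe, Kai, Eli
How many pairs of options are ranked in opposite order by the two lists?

10 pairs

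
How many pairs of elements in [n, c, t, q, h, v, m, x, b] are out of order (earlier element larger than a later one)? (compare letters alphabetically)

Element-by-element contributions:
n → c, h, m, b → 4
c → b → 1
t → q, h, m, b → 4
q → h, m, b → 3
h → b → 1
v → m, b → 2
m → b → 1
x → b → 1
b → none → 0
Sum: 4 + 1 + 4 + 3 + 1 + 2 + 1 + 1 + 0 = 17

17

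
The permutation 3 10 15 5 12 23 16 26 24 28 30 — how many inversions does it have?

Element-by-element contributions:
3 → none → 0
10 → 5 → 1
15 → 5, 12 → 2
5 → none → 0
12 → none → 0
23 → 16 → 1
16 → none → 0
26 → 24 → 1
24 → none → 0
28 → none → 0
30 → none → 0
Sum: 0 + 1 + 2 + 0 + 0 + 1 + 0 + 1 + 0 + 0 + 0 = 5

5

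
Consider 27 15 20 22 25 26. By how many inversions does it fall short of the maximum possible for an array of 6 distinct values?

10 inversions short

Maximum inversions for 6 distinct elements is C(6, 2) = 6·5/2 = 15.
Current inversions — for each element, count later smaller elements:
27: 5
15: 0
20: 0
22: 0
25: 0
26: 0
Current total: 5 + 0 + 0 + 0 + 0 + 0 = 5
Shortfall: 15 − 5 = 10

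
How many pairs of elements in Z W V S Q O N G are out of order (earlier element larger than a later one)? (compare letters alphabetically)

For each element, count later entries that are smaller:
Z → W, V, S, Q, O, N, G → 7
W → V, S, Q, O, N, G → 6
V → S, Q, O, N, G → 5
S → Q, O, N, G → 4
Q → O, N, G → 3
O → N, G → 2
N → G → 1
G → none → 0
Sum: 7 + 6 + 5 + 4 + 3 + 2 + 1 + 0 = 28

28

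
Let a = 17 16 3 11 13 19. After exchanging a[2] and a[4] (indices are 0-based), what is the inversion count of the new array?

10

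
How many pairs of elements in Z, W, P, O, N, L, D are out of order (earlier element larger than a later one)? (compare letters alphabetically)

For each element, count later entries that are smaller:
Z: 6
W: 5
P: 4
O: 3
N: 2
L: 1
D: 0
Sum: 6 + 5 + 4 + 3 + 2 + 1 + 0 = 21

21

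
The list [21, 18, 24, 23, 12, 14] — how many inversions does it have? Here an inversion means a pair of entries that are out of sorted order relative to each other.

For each element, count later entries that are smaller:
21 → 18, 12, 14 → 3
18 → 12, 14 → 2
24 → 23, 12, 14 → 3
23 → 12, 14 → 2
12 → none → 0
14 → none → 0
Sum: 3 + 2 + 3 + 2 + 0 + 0 = 10

Out-of-order pairs: 10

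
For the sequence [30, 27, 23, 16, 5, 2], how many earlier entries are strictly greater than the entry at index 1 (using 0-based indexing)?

The element at index 1 is 27.
Elements before it: 30
Those larger than 27: 30

1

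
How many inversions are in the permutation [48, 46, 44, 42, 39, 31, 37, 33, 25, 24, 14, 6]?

64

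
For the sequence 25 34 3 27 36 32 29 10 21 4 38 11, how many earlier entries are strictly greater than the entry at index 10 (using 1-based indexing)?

8 such elements

The element at index 10 is 4.
Elements before it: 25, 34, 3, 27, 36, 32, 29, 10, 21
Those larger than 4: 25, 34, 27, 36, 32, 29, 10, 21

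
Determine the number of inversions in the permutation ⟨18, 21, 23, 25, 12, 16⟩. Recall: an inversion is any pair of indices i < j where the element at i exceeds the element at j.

8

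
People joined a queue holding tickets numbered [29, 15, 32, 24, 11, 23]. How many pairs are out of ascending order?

10 inversions

Listing every pair i<j with a[i]>a[j] (using 0-based positions):
(0,1): 29 > 15
(0,3): 29 > 24
(0,4): 29 > 11
(0,5): 29 > 23
(1,4): 15 > 11
(2,3): 32 > 24
(2,4): 32 > 11
(2,5): 32 > 23
(3,4): 24 > 11
(3,5): 24 > 23
That's 10 pairs.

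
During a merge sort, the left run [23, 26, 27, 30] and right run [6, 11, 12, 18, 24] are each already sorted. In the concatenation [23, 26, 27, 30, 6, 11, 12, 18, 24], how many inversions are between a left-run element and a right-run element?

19 cross-inversions

For each element r of the right run, count left-run elements greater than r:
r = 6: 23, 26, 27, 30 → 4
r = 11: 23, 26, 27, 30 → 4
r = 12: 23, 26, 27, 30 → 4
r = 18: 23, 26, 27, 30 → 4
r = 24: 26, 27, 30 → 3
Cross-inversions: 4 + 4 + 4 + 4 + 3 = 19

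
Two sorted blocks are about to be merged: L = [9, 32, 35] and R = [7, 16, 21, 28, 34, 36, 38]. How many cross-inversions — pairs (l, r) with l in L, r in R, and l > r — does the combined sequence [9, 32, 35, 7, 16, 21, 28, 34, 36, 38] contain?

Count, for every r in R, how many entries of L exceed r:
r = 7: 9, 32, 35 → 3
r = 16: 32, 35 → 2
r = 21: 32, 35 → 2
r = 28: 32, 35 → 2
r = 34: 35 → 1
r = 36: none → 0
r = 38: none → 0
Cross-inversions: 3 + 2 + 2 + 2 + 1 + 0 + 0 = 10

10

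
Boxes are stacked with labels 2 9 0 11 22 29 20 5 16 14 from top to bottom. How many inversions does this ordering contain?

Sweep left to right; for each value list the smaller values that follow it:
2 → 0 → 1
9 → 0, 5 → 2
0 → none → 0
11 → 5 → 1
22 → 20, 5, 16, 14 → 4
29 → 20, 5, 16, 14 → 4
20 → 5, 16, 14 → 3
5 → none → 0
16 → 14 → 1
14 → none → 0
Sum: 1 + 2 + 0 + 1 + 4 + 4 + 3 + 0 + 1 + 0 = 16

Inversions: 16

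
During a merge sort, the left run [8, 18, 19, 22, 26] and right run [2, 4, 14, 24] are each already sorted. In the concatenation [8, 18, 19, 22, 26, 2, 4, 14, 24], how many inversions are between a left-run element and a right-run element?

Take each right-half value and tally the left-half values above it:
r = 2: 8, 18, 19, 22, 26 → 5
r = 4: 8, 18, 19, 22, 26 → 5
r = 14: 18, 19, 22, 26 → 4
r = 24: 26 → 1
Cross-inversions: 5 + 5 + 4 + 1 = 15

15 cross-inversions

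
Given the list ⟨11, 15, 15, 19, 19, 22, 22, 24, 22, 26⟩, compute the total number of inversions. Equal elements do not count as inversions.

1 inversion

Element-by-element contributions:
11: 0
15: 0
15: 0
19: 0
19: 0
22: 0
22: 0
24: 1
22: 0
26: 0
Sum: 0 + 0 + 0 + 0 + 0 + 0 + 0 + 1 + 0 + 0 = 1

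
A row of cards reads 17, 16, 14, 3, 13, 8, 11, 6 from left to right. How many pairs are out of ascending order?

23

Element-by-element contributions:
17 → 16, 14, 3, 13, 8, 11, 6 → 7
16 → 14, 3, 13, 8, 11, 6 → 6
14 → 3, 13, 8, 11, 6 → 5
3 → none → 0
13 → 8, 11, 6 → 3
8 → 6 → 1
11 → 6 → 1
6 → none → 0
Sum: 7 + 6 + 5 + 0 + 3 + 1 + 1 + 0 = 23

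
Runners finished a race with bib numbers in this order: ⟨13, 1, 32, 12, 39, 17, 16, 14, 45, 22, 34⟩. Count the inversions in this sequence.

Count, for each position, how many later elements it exceeds:
13: 2
1: 0
32: 5
12: 0
39: 5
17: 2
16: 1
14: 0
45: 2
22: 0
34: 0
Sum: 2 + 0 + 5 + 0 + 5 + 2 + 1 + 0 + 2 + 0 + 0 = 17

Inversions: 17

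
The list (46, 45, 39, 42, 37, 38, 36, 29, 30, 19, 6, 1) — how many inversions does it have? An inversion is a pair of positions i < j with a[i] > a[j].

63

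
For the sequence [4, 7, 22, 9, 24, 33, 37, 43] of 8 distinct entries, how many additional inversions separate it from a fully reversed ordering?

27 inversions short

Maximum inversions for 8 distinct elements is C(8, 2) = 8·7/2 = 28.
Current inversions — for each element, count later smaller elements:
4: 0
7: 0
22: 1
9: 0
24: 0
33: 0
37: 0
43: 0
Current total: 0 + 0 + 1 + 0 + 0 + 0 + 0 + 0 = 1
Shortfall: 28 − 1 = 27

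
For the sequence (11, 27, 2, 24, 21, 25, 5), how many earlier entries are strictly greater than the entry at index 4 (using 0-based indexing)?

2

The element at index 4 is 21.
Elements before it: 11, 27, 2, 24
Those larger than 21: 27, 24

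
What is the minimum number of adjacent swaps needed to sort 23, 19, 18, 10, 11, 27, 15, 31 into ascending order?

Each adjacent swap fixes exactly one inversion, so the minimum swap count equals the number of inversions.
Count inversions — for each element, later elements that are smaller:
23: 19, 18, 10, 11, 15 → 5
19: 18, 10, 11, 15 → 4
18: 10, 11, 15 → 3
10: none → 0
11: none → 0
27: 15 → 1
15: none → 0
31: none → 0
Total inversions: 5 + 4 + 3 + 0 + 0 + 1 + 0 + 0 = 13

There are 13 adjacent swaps.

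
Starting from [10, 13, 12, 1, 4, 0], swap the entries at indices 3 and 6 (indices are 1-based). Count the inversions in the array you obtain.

7

Positions 3 and 6 hold 12 and 0; after swapping, the array is [10, 13, 0, 1, 4, 12].
Element-by-element contributions:
10 → 0, 1, 4 → 3
13 → 0, 1, 4, 12 → 4
0 → none → 0
1 → none → 0
4 → none → 0
12 → none → 0
Sum: 3 + 4 + 0 + 0 + 0 + 0 = 7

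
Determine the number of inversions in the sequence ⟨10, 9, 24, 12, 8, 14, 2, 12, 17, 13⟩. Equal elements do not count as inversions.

There are 19 out-of-order pairs.

Sweep left to right; for each value list the smaller values that follow it:
10: 3
9: 2
24: 7
12: 2
8: 1
14: 3
2: 0
12: 0
17: 1
13: 0
Sum: 3 + 2 + 7 + 2 + 1 + 3 + 0 + 0 + 1 + 0 = 19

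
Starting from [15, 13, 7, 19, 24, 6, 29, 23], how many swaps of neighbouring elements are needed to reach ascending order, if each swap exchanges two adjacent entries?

The minimum number of adjacent swaps to sort an array equals its inversion count, since every such swap removes exactly one inversion.
Count inversions — for each element, later elements that are smaller:
15: 13, 7, 6 → 3
13: 7, 6 → 2
7: 6 → 1
19: 6 → 1
24: 6, 23 → 2
6: none → 0
29: 23 → 1
23: none → 0
Total inversions: 3 + 2 + 1 + 1 + 2 + 0 + 1 + 0 = 10

10 swaps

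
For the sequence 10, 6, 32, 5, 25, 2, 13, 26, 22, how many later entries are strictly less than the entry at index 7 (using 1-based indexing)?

The element at index 7 is 13.
Elements after it: 26, 22
None of them are smaller than 13.

0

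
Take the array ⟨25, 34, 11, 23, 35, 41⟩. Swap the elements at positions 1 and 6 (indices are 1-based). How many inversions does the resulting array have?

Positions 1 and 6 hold 25 and 41; after swapping, the array is [41, 34, 11, 23, 35, 25].
Sweep left to right; for each value list the smaller values that follow it:
41: 5
34: 3
11: 0
23: 0
35: 1
25: 0
Sum: 5 + 3 + 0 + 0 + 1 + 0 = 9

Inversions: 9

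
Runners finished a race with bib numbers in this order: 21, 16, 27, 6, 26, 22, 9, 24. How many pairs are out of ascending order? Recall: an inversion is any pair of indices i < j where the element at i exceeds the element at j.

Inversions: 14

Element-by-element contributions:
21 → 16, 6, 9 → 3
16 → 6, 9 → 2
27 → 6, 26, 22, 9, 24 → 5
6 → none → 0
26 → 22, 9, 24 → 3
22 → 9 → 1
9 → none → 0
24 → none → 0
Sum: 3 + 2 + 5 + 0 + 3 + 1 + 0 + 0 = 14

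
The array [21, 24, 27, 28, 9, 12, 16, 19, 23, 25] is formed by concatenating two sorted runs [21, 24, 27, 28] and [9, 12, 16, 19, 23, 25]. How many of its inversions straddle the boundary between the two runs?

Take each right-half value and tally the left-half values above it:
r = 9: 21, 24, 27, 28 → 4
r = 12: 21, 24, 27, 28 → 4
r = 16: 21, 24, 27, 28 → 4
r = 19: 21, 24, 27, 28 → 4
r = 23: 24, 27, 28 → 3
r = 25: 27, 28 → 2
Cross-inversions: 4 + 4 + 4 + 4 + 3 + 2 = 21

21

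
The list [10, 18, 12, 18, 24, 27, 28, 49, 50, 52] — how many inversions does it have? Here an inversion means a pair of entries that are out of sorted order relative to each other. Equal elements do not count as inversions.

1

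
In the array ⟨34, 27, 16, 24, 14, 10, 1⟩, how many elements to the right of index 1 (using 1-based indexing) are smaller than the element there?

6

The element at index 1 is 34.
Elements after it: 27, 16, 24, 14, 10, 1
Those smaller than 34: 27, 16, 24, 14, 10, 1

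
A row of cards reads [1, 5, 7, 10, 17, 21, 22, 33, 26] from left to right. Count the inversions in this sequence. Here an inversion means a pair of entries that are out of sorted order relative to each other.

There is 1 out-of-order pair.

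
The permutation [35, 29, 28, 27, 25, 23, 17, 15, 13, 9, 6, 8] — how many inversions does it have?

65 inversions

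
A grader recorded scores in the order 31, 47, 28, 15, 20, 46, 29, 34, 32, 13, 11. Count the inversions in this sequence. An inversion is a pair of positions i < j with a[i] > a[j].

Out-of-order pairs: 36

Element-by-element contributions:
31 → 28, 15, 20, 29, 13, 11 → 6
47 → 28, 15, 20, 46, 29, 34, 32, 13, 11 → 9
28 → 15, 20, 13, 11 → 4
15 → 13, 11 → 2
20 → 13, 11 → 2
46 → 29, 34, 32, 13, 11 → 5
29 → 13, 11 → 2
34 → 32, 13, 11 → 3
32 → 13, 11 → 2
13 → 11 → 1
11 → none → 0
Sum: 6 + 9 + 4 + 2 + 2 + 5 + 2 + 3 + 2 + 1 + 0 = 36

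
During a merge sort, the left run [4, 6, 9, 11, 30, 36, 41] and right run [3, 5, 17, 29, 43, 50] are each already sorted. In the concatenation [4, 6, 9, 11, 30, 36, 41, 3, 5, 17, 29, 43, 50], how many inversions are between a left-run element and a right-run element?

Count, for every r in R, how many entries of L exceed r:
r = 3: 4, 6, 9, 11, 30, 36, 41 → 7
r = 5: 6, 9, 11, 30, 36, 41 → 6
r = 17: 30, 36, 41 → 3
r = 29: 30, 36, 41 → 3
r = 43: none → 0
r = 50: none → 0
Cross-inversions: 7 + 6 + 3 + 3 + 0 + 0 = 19

19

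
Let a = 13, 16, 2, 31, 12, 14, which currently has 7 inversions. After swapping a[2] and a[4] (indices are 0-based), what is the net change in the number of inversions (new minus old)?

+1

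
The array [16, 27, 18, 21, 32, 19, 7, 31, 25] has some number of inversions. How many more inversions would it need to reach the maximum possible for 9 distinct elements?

Maximum inversions for 9 distinct elements is C(9, 2) = 9·8/2 = 36.
Current inversions — for each element, count later smaller elements:
16: 1
27: 5
18: 1
21: 2
32: 4
19: 1
7: 0
31: 1
25: 0
Current total: 1 + 5 + 1 + 2 + 4 + 1 + 0 + 1 + 0 = 15
Shortfall: 36 − 15 = 21

21 inversions short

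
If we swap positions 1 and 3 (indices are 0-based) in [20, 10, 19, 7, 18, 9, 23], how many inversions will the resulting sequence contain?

Inversions: 10

Positions 1 and 3 hold 10 and 7; after swapping, the array is [20, 7, 19, 10, 18, 9, 23].
Element-by-element contributions:
20: 5
7: 0
19: 3
10: 1
18: 1
9: 0
23: 0
Sum: 5 + 0 + 3 + 1 + 1 + 0 + 0 = 10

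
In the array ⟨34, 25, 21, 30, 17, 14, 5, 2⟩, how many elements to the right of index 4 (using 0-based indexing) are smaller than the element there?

3

The element at index 4 is 17.
Elements after it: 14, 5, 2
Those smaller than 17: 14, 5, 2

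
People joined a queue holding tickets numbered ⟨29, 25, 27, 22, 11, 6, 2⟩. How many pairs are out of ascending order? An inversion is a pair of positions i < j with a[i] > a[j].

There are 20 out-of-order pairs.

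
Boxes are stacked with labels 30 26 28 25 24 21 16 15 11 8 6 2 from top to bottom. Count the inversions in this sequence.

65 inversions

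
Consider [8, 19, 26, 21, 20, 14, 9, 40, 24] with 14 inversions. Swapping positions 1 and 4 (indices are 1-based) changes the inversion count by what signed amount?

+3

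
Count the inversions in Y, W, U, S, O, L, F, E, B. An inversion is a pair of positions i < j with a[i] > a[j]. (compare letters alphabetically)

Inversions: 36

For each element, count later entries that are smaller:
Y → W, U, S, O, L, F, E, B → 8
W → U, S, O, L, F, E, B → 7
U → S, O, L, F, E, B → 6
S → O, L, F, E, B → 5
O → L, F, E, B → 4
L → F, E, B → 3
F → E, B → 2
E → B → 1
B → none → 0
Sum: 8 + 7 + 6 + 5 + 4 + 3 + 2 + 1 + 0 = 36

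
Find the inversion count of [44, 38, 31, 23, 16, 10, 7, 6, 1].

For each element, count later entries that are smaller:
44 → 38, 31, 23, 16, 10, 7, 6, 1 → 8
38 → 31, 23, 16, 10, 7, 6, 1 → 7
31 → 23, 16, 10, 7, 6, 1 → 6
23 → 16, 10, 7, 6, 1 → 5
16 → 10, 7, 6, 1 → 4
10 → 7, 6, 1 → 3
7 → 6, 1 → 2
6 → 1 → 1
1 → none → 0
Sum: 8 + 7 + 6 + 5 + 4 + 3 + 2 + 1 + 0 = 36

36 out-of-order pairs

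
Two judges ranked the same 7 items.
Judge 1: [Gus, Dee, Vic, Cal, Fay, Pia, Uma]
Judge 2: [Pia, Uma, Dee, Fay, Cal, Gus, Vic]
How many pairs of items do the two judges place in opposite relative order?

16

Assign each item its position (1..7) in the first ordering, then rewrite the second ordering as that position sequence:
positions: Gus→1, Dee→2, Vic→3, Cal→4, Fay→5, Pia→6, Uma→7
second ordering as positions: [6, 7, 2, 5, 4, 1, 3]
Discordant pairs = inversions in this position sequence.
6: 2, 5, 4, 1, 3 → 5
7: 2, 5, 4, 1, 3 → 5
2: 1 → 1
5: 4, 1, 3 → 3
4: 1, 3 → 2
1: 0
3: 0
Total: 5 + 5 + 1 + 3 + 2 + 0 + 0 = 16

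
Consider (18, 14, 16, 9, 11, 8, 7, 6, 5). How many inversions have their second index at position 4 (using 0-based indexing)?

The element at index 4 is 11.
Elements before it: 18, 14, 16, 9
Those larger than 11: 18, 14, 16

3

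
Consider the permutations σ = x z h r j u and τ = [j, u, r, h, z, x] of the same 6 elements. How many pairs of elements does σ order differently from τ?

14 discordant pairs

Assign each item its position (1..6) in the first ordering, then rewrite the second ordering as that position sequence:
positions: x→1, z→2, h→3, r→4, j→5, u→6
second ordering as positions: [5, 6, 4, 3, 2, 1]
Discordant pairs = inversions in this position sequence.
5: 4, 3, 2, 1 → 4
6: 4, 3, 2, 1 → 4
4: 3, 2, 1 → 3
3: 2, 1 → 2
2: 1 → 1
1: 0
Total: 4 + 4 + 3 + 2 + 1 + 0 = 14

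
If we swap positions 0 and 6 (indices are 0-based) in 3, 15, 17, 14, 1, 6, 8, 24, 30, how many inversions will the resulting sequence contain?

Positions 0 and 6 hold 3 and 8; after swapping, the array is [8, 15, 17, 14, 1, 6, 3, 24, 30].
For each element, count later entries that are smaller:
8 → 1, 6, 3 → 3
15 → 14, 1, 6, 3 → 4
17 → 14, 1, 6, 3 → 4
14 → 1, 6, 3 → 3
1 → none → 0
6 → 3 → 1
3 → none → 0
24 → none → 0
30 → none → 0
Sum: 3 + 4 + 4 + 3 + 0 + 1 + 0 + 0 + 0 = 15

15 inversions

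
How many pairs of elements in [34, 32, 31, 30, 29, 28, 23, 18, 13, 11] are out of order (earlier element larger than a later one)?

Sweep left to right; for each value list the smaller values that follow it:
34 → 32, 31, 30, 29, 28, 23, 18, 13, 11 → 9
32 → 31, 30, 29, 28, 23, 18, 13, 11 → 8
31 → 30, 29, 28, 23, 18, 13, 11 → 7
30 → 29, 28, 23, 18, 13, 11 → 6
29 → 28, 23, 18, 13, 11 → 5
28 → 23, 18, 13, 11 → 4
23 → 18, 13, 11 → 3
18 → 13, 11 → 2
13 → 11 → 1
11 → none → 0
Sum: 9 + 8 + 7 + 6 + 5 + 4 + 3 + 2 + 1 + 0 = 45

45 out-of-order pairs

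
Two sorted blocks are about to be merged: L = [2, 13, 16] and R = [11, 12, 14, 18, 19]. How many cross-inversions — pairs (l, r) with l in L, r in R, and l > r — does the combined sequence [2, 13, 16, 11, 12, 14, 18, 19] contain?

5 cross-inversions

For each element r of the right run, count left-run elements greater than r:
r = 11: 13, 16 → 2
r = 12: 13, 16 → 2
r = 14: 16 → 1
r = 18: none → 0
r = 19: none → 0
Cross-inversions: 2 + 2 + 1 + 0 + 0 = 5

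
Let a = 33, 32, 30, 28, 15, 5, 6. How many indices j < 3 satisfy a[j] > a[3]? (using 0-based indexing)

3 such elements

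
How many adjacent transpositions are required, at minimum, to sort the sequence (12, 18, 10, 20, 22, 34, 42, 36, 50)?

Minimum adjacent swaps = number of inversions (each swap of adjacent out-of-order elements removes one inversion and no swap can remove more).
Count inversions — for each element, later elements that are smaller:
12: 10 → 1
18: 10 → 1
10: none → 0
20: none → 0
22: none → 0
34: none → 0
42: 36 → 1
36: none → 0
50: none → 0
Total inversions: 1 + 1 + 0 + 0 + 0 + 0 + 1 + 0 + 0 = 3

3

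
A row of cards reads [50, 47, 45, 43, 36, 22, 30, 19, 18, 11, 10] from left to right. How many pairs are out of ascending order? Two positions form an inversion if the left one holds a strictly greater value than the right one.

Count, for each position, how many later elements it exceeds:
50: 10
47: 9
45: 8
43: 7
36: 6
22: 4
30: 4
19: 3
18: 2
11: 1
10: 0
Sum: 10 + 9 + 8 + 7 + 6 + 4 + 4 + 3 + 2 + 1 + 0 = 54

54 inversions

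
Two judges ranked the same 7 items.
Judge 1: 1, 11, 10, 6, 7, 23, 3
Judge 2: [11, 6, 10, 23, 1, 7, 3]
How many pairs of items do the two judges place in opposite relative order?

6

Assign each item its position (1..7) in the first ordering, then rewrite the second ordering as that position sequence:
positions: 1→1, 11→2, 10→3, 6→4, 7→5, 23→6, 3→7
second ordering as positions: [2, 4, 3, 6, 1, 5, 7]
Discordant pairs = inversions in this position sequence.
2: 1 → 1
4: 3, 1 → 2
3: 1 → 1
6: 1, 5 → 2
1: 0
5: 0
7: 0
Total: 1 + 2 + 1 + 2 + 0 + 0 + 0 = 6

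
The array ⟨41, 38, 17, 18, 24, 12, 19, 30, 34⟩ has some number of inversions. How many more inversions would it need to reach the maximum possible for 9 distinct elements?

17

Maximum inversions for 9 distinct elements is C(9, 2) = 9·8/2 = 36.
Current inversions — for each element, count later smaller elements:
41: 8
38: 7
17: 1
18: 1
24: 2
12: 0
19: 0
30: 0
34: 0
Current total: 8 + 7 + 1 + 1 + 2 + 0 + 0 + 0 + 0 = 19
Shortfall: 36 − 19 = 17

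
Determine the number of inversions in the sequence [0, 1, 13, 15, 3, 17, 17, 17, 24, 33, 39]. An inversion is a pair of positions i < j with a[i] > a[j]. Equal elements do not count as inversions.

2

Sweep left to right; for each value list the smaller values that follow it:
0 → none → 0
1 → none → 0
13 → 3 → 1
15 → 3 → 1
3 → none → 0
17 → none → 0
17 → none → 0
17 → none → 0
24 → none → 0
33 → none → 0
39 → none → 0
Sum: 0 + 0 + 1 + 1 + 0 + 0 + 0 + 0 + 0 + 0 + 0 = 2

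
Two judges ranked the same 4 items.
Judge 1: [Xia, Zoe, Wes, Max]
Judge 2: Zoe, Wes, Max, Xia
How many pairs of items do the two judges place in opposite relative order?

Assign each item its position (1..4) in the first ordering, then rewrite the second ordering as that position sequence:
positions: Xia→1, Zoe→2, Wes→3, Max→4
second ordering as positions: [2, 3, 4, 1]
Discordant pairs = inversions in this position sequence.
2: 1 → 1
3: 1 → 1
4: 1 → 1
1: 0
Total: 1 + 1 + 1 + 0 = 3

3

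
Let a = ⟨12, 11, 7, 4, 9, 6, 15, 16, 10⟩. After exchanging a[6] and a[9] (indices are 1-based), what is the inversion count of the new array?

17 inversions

Positions 6 and 9 hold 6 and 10; after swapping, the array is [12, 11, 7, 4, 9, 10, 15, 16, 6].
For each element, count later entries that are smaller:
12 → 11, 7, 4, 9, 10, 6 → 6
11 → 7, 4, 9, 10, 6 → 5
7 → 4, 6 → 2
4 → none → 0
9 → 6 → 1
10 → 6 → 1
15 → 6 → 1
16 → 6 → 1
6 → none → 0
Sum: 6 + 5 + 2 + 0 + 1 + 1 + 1 + 1 + 0 = 17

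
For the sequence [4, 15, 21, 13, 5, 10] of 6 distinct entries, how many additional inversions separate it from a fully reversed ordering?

Maximum inversions for 6 distinct elements is C(6, 2) = 6·5/2 = 15.
Current inversions — for each element, count later smaller elements:
4: 0
15: 3
21: 3
13: 2
5: 0
10: 0
Current total: 0 + 3 + 3 + 2 + 0 + 0 = 8
Shortfall: 15 − 8 = 7

7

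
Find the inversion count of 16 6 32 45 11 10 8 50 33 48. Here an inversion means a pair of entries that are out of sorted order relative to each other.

16 inversions

Count, for each position, how many later elements it exceeds:
16 → 6, 11, 10, 8 → 4
6 → none → 0
32 → 11, 10, 8 → 3
45 → 11, 10, 8, 33 → 4
11 → 10, 8 → 2
10 → 8 → 1
8 → none → 0
50 → 33, 48 → 2
33 → none → 0
48 → none → 0
Sum: 4 + 0 + 3 + 4 + 2 + 1 + 0 + 2 + 0 + 0 = 16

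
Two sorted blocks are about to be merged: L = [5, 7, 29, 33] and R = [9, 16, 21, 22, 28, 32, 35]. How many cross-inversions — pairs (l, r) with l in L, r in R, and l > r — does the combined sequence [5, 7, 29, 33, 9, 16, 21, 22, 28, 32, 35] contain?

Count, for every r in R, how many entries of L exceed r:
r = 9: 29, 33 → 2
r = 16: 29, 33 → 2
r = 21: 29, 33 → 2
r = 22: 29, 33 → 2
r = 28: 29, 33 → 2
r = 32: 33 → 1
r = 35: none → 0
Cross-inversions: 2 + 2 + 2 + 2 + 2 + 1 + 0 = 11

11 cross-inversions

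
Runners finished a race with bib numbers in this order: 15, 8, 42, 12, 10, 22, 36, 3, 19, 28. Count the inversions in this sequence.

Inversions: 20

Count, for each position, how many later elements it exceeds:
15: 4
8: 1
42: 7
12: 2
10: 1
22: 2
36: 3
3: 0
19: 0
28: 0
Sum: 4 + 1 + 7 + 2 + 1 + 2 + 3 + 0 + 0 + 0 = 20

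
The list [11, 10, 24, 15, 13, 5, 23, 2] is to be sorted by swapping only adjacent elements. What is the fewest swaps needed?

17

Each adjacent swap fixes exactly one inversion, so the minimum swap count equals the number of inversions.
Count inversions — for each element, later elements that are smaller:
11: 10, 5, 2 → 3
10: 5, 2 → 2
24: 15, 13, 5, 23, 2 → 5
15: 13, 5, 2 → 3
13: 5, 2 → 2
5: 2 → 1
23: 2 → 1
2: none → 0
Total inversions: 3 + 2 + 5 + 3 + 2 + 1 + 1 + 0 = 17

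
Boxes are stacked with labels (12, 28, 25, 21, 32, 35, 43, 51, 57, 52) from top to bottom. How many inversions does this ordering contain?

4 inversions

For each element, count later entries that are smaller:
12: 0
28: 2
25: 1
21: 0
32: 0
35: 0
43: 0
51: 0
57: 1
52: 0
Sum: 0 + 2 + 1 + 0 + 0 + 0 + 0 + 0 + 1 + 0 = 4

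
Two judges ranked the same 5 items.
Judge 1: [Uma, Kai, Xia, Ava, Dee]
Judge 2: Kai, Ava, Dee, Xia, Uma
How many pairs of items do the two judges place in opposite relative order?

Assign each item its position (1..5) in the first ordering, then rewrite the second ordering as that position sequence:
positions: Uma→1, Kai→2, Xia→3, Ava→4, Dee→5
second ordering as positions: [2, 4, 5, 3, 1]
Discordant pairs = inversions in this position sequence.
2: 1 → 1
4: 3, 1 → 2
5: 3, 1 → 2
3: 1 → 1
1: 0
Total: 1 + 2 + 2 + 1 + 0 = 6

6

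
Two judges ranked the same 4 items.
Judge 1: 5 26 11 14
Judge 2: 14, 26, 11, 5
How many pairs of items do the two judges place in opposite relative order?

Assign each item its position (1..4) in the first ordering, then rewrite the second ordering as that position sequence:
positions: 5→1, 26→2, 11→3, 14→4
second ordering as positions: [4, 2, 3, 1]
Discordant pairs = inversions in this position sequence.
4: 2, 3, 1 → 3
2: 1 → 1
3: 1 → 1
1: 0
Total: 3 + 1 + 1 + 0 = 5

5 discordant pairs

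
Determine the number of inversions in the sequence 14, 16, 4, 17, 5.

For each element, count later entries that are smaller:
14 → 4, 5 → 2
16 → 4, 5 → 2
4 → none → 0
17 → 5 → 1
5 → none → 0
Sum: 2 + 2 + 0 + 1 + 0 = 5

5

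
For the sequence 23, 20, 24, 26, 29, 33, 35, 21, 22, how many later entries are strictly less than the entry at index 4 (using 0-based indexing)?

2

The element at index 4 is 29.
Elements after it: 33, 35, 21, 22
Those smaller than 29: 21, 22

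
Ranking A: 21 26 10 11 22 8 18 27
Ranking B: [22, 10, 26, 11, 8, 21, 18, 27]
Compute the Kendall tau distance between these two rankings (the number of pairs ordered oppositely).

9 discordant pairs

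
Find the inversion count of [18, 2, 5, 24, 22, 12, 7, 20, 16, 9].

22

Sweep left to right; for each value list the smaller values that follow it:
18 → 2, 5, 12, 7, 16, 9 → 6
2 → none → 0
5 → none → 0
24 → 22, 12, 7, 20, 16, 9 → 6
22 → 12, 7, 20, 16, 9 → 5
12 → 7, 9 → 2
7 → none → 0
20 → 16, 9 → 2
16 → 9 → 1
9 → none → 0
Sum: 6 + 0 + 0 + 6 + 5 + 2 + 0 + 2 + 1 + 0 = 22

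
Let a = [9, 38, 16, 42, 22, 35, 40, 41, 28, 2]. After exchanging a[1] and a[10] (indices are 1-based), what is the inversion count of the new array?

Positions 1 and 10 hold 9 and 2; after swapping, the array is [2, 38, 16, 42, 22, 35, 40, 41, 28, 9].
Element-by-element contributions:
2: 0
38: 5
16: 1
42: 6
22: 1
35: 2
40: 2
41: 2
28: 1
9: 0
Sum: 0 + 5 + 1 + 6 + 1 + 2 + 2 + 2 + 1 + 0 = 20

There are 20 inversions.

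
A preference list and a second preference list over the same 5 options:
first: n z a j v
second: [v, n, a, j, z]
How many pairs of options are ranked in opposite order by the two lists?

6

Assign each item its position (1..5) in the first ordering, then rewrite the second ordering as that position sequence:
positions: n→1, z→2, a→3, j→4, v→5
second ordering as positions: [5, 1, 3, 4, 2]
Discordant pairs = inversions in this position sequence.
5: 1, 3, 4, 2 → 4
1: 0
3: 2 → 1
4: 2 → 1
2: 0
Total: 4 + 0 + 1 + 1 + 0 = 6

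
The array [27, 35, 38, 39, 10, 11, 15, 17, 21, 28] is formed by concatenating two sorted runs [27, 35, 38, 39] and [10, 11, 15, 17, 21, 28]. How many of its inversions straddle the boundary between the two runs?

Cross-inversions: 23

Count, for every r in R, how many entries of L exceed r:
r = 10: 27, 35, 38, 39 → 4
r = 11: 27, 35, 38, 39 → 4
r = 15: 27, 35, 38, 39 → 4
r = 17: 27, 35, 38, 39 → 4
r = 21: 27, 35, 38, 39 → 4
r = 28: 35, 38, 39 → 3
Cross-inversions: 4 + 4 + 4 + 4 + 4 + 3 = 23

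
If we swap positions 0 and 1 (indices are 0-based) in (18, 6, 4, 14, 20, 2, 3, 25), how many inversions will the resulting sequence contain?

13

Positions 0 and 1 hold 18 and 6; after swapping, the array is [6, 18, 4, 14, 20, 2, 3, 25].
Sweep left to right; for each value list the smaller values that follow it:
6 → 4, 2, 3 → 3
18 → 4, 14, 2, 3 → 4
4 → 2, 3 → 2
14 → 2, 3 → 2
20 → 2, 3 → 2
2 → none → 0
3 → none → 0
25 → none → 0
Sum: 3 + 4 + 2 + 2 + 2 + 0 + 0 + 0 = 13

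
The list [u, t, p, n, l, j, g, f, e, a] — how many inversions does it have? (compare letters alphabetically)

Inversions: 45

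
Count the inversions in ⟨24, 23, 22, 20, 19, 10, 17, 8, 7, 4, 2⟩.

Out-of-order pairs: 54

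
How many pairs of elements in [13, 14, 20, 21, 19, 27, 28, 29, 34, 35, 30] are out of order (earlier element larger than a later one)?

Out-of-order pairs: 4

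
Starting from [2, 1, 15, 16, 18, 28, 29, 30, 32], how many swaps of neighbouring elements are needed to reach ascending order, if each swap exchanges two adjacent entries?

Minimum adjacent swaps = number of inversions (each swap of adjacent out-of-order elements removes one inversion and no swap can remove more).
Count inversions — for each element, later elements that are smaller:
2: 1 → 1
1: none → 0
15: none → 0
16: none → 0
18: none → 0
28: none → 0
29: none → 0
30: none → 0
32: none → 0
Total inversions: 1 + 0 + 0 + 0 + 0 + 0 + 0 + 0 + 0 = 1

1 swap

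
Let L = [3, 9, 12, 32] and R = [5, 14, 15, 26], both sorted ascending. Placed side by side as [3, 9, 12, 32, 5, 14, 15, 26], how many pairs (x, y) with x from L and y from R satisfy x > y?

6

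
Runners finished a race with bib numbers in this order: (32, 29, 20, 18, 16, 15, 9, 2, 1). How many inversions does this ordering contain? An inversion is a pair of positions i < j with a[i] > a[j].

Sweep left to right; for each value list the smaller values that follow it:
32: 8
29: 7
20: 6
18: 5
16: 4
15: 3
9: 2
2: 1
1: 0
Sum: 8 + 7 + 6 + 5 + 4 + 3 + 2 + 1 + 0 = 36

36 out-of-order pairs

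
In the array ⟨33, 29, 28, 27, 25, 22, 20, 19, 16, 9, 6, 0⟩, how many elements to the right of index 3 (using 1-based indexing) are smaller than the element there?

9 such elements

The element at index 3 is 28.
Elements after it: 27, 25, 22, 20, 19, 16, 9, 6, 0
Those smaller than 28: 27, 25, 22, 20, 19, 16, 9, 6, 0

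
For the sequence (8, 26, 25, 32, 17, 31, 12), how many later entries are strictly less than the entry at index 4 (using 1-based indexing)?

3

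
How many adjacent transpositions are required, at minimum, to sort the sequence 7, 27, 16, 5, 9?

6

The minimum number of adjacent swaps to sort an array equals its inversion count, since every such swap removes exactly one inversion.
Count inversions — for each element, later elements that are smaller:
7: 5 → 1
27: 16, 5, 9 → 3
16: 5, 9 → 2
5: none → 0
9: none → 0
Total inversions: 1 + 3 + 2 + 0 + 0 = 6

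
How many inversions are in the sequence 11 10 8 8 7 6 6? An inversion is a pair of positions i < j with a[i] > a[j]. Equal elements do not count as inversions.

Count, for each position, how many later elements it exceeds:
11 → 10, 8, 8, 7, 6, 6 → 6
10 → 8, 8, 7, 6, 6 → 5
8 → 7, 6, 6 → 3
8 → 7, 6, 6 → 3
7 → 6, 6 → 2
6 → none → 0
6 → none → 0
Sum: 6 + 5 + 3 + 3 + 2 + 0 + 0 = 19

19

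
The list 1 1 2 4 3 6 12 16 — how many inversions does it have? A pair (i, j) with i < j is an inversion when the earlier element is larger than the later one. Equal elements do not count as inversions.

Element-by-element contributions:
1: 0
1: 0
2: 0
4: 1
3: 0
6: 0
12: 0
16: 0
Sum: 0 + 0 + 0 + 1 + 0 + 0 + 0 + 0 = 1

1 inversion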